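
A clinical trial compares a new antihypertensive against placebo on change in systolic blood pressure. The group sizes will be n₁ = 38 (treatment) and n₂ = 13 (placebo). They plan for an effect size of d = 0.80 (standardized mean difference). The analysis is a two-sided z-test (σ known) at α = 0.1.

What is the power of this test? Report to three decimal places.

Noncentrality parameter: δ = d / √(1/n₁ + 1/n₂) = 0.80 / √(1/38 + 1/13) = 2.4898
Critical value for a two-sided test at α = 0.1: z_{α/2} = 1.645.
Power = Φ(δ − 1.645) + Φ(−δ − 1.645) = Φ(0.845) + Φ(-4.135) = 0.8009 + 0.0000 = 0.8010.

Power ≈ 0.801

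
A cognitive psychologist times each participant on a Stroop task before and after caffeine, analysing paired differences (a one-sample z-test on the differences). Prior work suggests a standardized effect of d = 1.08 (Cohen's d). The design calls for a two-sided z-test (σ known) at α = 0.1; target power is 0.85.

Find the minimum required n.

n = 7

For power 0.85 need Φ(δ − z_{0.05}) = 0.85, so δ = z_{0.05} + z_{0.15} = 1.645 + 1.036 = 2.681.
(For δ > 0 the lower-tail rejection region contributes negligibly to power, so the one-term inversion is standard.)
δ = d·√n ⇒ n = (δ/d)² = (2.681 / 1.08)² = 6.16.
Round up to the next whole unit.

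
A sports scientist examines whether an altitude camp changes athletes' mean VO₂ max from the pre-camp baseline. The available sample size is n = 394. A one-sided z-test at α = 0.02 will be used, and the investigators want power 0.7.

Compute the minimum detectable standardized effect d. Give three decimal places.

Need Φ(δ − 2.054) = 0.7, so δ = 2.054 + 0.524 = 2.578.
δ = d·√n ⇒ d = δ/√n = 2.578/√394 = 0.1299.

d ≈ 0.130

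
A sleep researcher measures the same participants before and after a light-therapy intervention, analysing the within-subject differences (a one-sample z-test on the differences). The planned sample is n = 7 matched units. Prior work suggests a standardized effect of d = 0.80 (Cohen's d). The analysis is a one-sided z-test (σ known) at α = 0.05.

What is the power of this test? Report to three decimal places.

Noncentrality parameter: δ = d·√n = 0.80 × √7 = 2.1166
One-sided α = 0.05 → critical value z_{0.05} = 1.645.
Power = Φ(δ − 1.645) = Φ(0.472) = 0.6814.

Power ≈ 0.681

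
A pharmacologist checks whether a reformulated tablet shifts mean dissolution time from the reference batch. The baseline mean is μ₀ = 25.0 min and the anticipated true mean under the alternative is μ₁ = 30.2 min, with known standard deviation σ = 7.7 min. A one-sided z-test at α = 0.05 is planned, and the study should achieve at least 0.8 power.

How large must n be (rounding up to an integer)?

Standardized effect: d = |μ₁ − μ₀| / σ = |30.2 − 25.0| / 7.7 = 0.6753
Set Φ(δ − 1.645) = 0.8; then δ − 1.645 = Φ⁻¹(0.8) = 0.842, giving δ = 2.486.
δ = d·√n ⇒ n = (δ/d)² = (2.486 / 0.6753)² = 13.56.
Rounding up, n = 14.

n = 14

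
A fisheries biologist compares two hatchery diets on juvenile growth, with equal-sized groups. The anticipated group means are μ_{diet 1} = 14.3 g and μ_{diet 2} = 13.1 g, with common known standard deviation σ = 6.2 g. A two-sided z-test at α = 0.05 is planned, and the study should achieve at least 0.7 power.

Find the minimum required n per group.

Standardized effect: d = |μ_{diet 1} − μ_{diet 2}| / σ = |14.3 − 13.1| / 6.2 = 0.1935
Set Φ(δ − 1.960) = 0.7; then δ − 1.960 = Φ⁻¹(0.7) = 0.524, giving δ = 2.484.
(For δ > 0 the lower-tail rejection region contributes negligibly to power, so the one-term inversion is standard.)
δ = d·√(n/2) ⇒ n = 2(δ/d)² = 2 × (2.484 / 0.1935)² = 329.52.
Round up to the next whole unit.

n = 330 per group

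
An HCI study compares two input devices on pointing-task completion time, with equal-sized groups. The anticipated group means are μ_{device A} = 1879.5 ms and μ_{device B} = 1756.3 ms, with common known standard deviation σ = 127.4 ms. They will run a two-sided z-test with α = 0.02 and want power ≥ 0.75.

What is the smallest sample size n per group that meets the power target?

n = 20 per group

Standardized effect: d = |μ_{device A} − μ_{device B}| / σ = |1879.5 − 1756.3| / 127.4 = 0.9670
For power 0.75 need Φ(δ − z_{0.01}) = 0.75, so δ = z_{0.01} + z_{0.25} = 2.326 + 0.674 = 3.001.
(The Φ(−δ − z_{α/2}) term is vanishingly small for δ > 0 and is dropped in the standard sample-size formula.)
δ = d·√(n/2) ⇒ n = 2(δ/d)² = 2 × (3.001 / 0.9670)² = 19.26.
Round up to the next whole unit.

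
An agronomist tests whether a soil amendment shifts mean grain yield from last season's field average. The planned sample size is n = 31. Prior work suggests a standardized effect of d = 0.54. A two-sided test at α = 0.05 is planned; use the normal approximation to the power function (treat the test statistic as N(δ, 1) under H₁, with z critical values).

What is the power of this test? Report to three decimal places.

Noncentrality parameter: δ = d·√n = 0.54 × √31 = 3.0066
Two-sided α = 0.05 → critical value z_{0.025} = 1.960.
Power = Φ(δ − 1.960) + Φ(−δ − 1.960) = Φ(1.047) + Φ(-4.967) = 0.8524 + 0.0000 = 0.8524.

Power ≈ 0.852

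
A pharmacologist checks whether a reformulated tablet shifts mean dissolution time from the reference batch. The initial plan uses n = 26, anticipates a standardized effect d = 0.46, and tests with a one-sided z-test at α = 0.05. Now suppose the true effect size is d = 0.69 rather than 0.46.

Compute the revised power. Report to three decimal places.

With d = 0.69: δ = d·√n = 0.69 × √26 = 3.5183. Critical value z_{0.05} = 1.645.
Revised power = Φ(δ − 1.645) = Φ(1.873) = 0.9695.

Power ≈ 0.969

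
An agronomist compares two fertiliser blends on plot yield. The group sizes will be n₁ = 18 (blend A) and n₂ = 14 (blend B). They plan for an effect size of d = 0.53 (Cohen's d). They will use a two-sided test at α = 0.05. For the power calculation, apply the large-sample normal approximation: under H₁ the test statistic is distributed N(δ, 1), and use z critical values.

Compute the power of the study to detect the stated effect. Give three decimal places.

Noncentrality parameter: δ = d / √(1/n₁ + 1/n₂) = 0.53 / √(1/18 + 1/14) = 1.4873
Critical value for a two-sided test at α = 0.05: z_{α/2} = 1.960.
Power = Φ(δ − 1.960) + Φ(−δ − 1.960) = Φ(-0.473) + Φ(-3.447) = 0.3182 + 0.0003 = 0.3185.

Power ≈ 0.319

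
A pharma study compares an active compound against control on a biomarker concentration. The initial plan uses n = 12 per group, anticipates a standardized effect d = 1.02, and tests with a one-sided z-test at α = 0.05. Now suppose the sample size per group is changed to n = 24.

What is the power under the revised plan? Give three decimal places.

With n = 24 per group: δ = d·√(n/2) = 1.02 × √(24/2) = 3.5334. Critical value z_{0.05} = 1.645.
Revised power = P(Z > 1.645 − δ) = Φ(1.889) = 0.9705.

Power ≈ 0.971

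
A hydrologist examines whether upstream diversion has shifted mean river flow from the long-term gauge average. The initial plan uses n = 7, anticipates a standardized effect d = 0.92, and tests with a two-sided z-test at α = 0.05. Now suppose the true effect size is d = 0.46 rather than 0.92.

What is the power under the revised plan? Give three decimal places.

With d = 0.46: δ = d·√n = 0.46 × √7 = 1.2170. Critical value z_{0.025} = 1.960.
Revised power = Φ(δ − 1.960) + Φ(−δ − 1.960) = Φ(-0.743) + Φ(-3.177) = 0.2288 + 0.0007 = 0.2295.

Power ≈ 0.230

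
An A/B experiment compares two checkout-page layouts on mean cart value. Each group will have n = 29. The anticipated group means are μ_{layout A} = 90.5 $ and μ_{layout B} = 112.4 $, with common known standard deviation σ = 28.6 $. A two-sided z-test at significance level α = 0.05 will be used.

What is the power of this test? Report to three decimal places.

Standardized effect: d = |μ_{layout A} − μ_{layout B}| / σ = |90.5 − 112.4| / 28.6 = 0.7657
Noncentrality parameter: δ = d·√(n/2) = 0.7657 × √(29/2) = 2.9158
Critical value for a two-sided test at α = 0.05: z_{α/2} = 1.960.
Power = Φ(δ − 1.960) + Φ(−δ − 1.960) = Φ(0.956) + Φ(-4.876) = 0.8304 + 0.0000 = 0.8304.

Power ≈ 0.830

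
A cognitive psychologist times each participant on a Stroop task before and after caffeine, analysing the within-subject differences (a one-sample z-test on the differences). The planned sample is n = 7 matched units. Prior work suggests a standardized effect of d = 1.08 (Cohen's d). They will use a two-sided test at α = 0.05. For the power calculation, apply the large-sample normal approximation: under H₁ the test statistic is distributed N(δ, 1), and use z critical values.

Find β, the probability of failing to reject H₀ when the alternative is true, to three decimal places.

Noncentrality parameter: δ = d·√n = 1.08 × √7 = 2.8574
Critical value for a two-sided test at α = 0.05: z_{α/2} = 1.960.
Power = Φ(δ − 1.960) + Φ(−δ − 1.960) = Φ(0.897) + Φ(-4.817) = 0.8153 + 0.0000 = 0.8153.
Type II error: β = 1 − power = 1 − 0.8153 = 0.1847.

β ≈ 0.185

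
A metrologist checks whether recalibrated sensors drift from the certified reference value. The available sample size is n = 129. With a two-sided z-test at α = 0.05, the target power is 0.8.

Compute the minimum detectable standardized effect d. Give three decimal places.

Need Φ(δ − 1.960) = 0.8, so δ = 1.960 + 0.842 = 2.802.
(Lower-tail contribution to power is negligible for δ > 0.)
δ = d·√n ⇒ d = δ/√n = 2.802/√129 = 0.2467.

d ≈ 0.247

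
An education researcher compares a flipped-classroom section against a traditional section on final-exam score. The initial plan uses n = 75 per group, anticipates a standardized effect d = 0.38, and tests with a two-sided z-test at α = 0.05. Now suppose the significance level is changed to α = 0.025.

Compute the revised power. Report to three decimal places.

Power ≈ 0.534

δ = d·√(n/2) = 0.38 × √(75/2) = 2.3270 (unchanged). New critical value: z_{0.0125} = 2.241.
Revised power = Φ(δ − 2.241) + Φ(−δ − 2.241) = Φ(0.086) + Φ(-4.568) = 0.5341 + 0.0000 = 0.5341.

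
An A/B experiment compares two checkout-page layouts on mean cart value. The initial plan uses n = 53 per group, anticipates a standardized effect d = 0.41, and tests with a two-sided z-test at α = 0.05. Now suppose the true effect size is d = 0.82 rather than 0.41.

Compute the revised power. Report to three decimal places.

Power ≈ 0.988

With d = 0.82: δ = d·√(n/2) = 0.82 × √(53/2) = 4.2212. Critical value z_{0.025} = 1.960.
Revised power = Φ(δ − 1.960) + Φ(−δ − 1.960) = Φ(2.261) + Φ(-6.181) = 0.9881 + 0.0000 = 0.9881.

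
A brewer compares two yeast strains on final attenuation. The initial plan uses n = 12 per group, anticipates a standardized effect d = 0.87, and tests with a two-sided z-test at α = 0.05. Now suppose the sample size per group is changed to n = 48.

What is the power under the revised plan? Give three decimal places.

With n = 48 per group: δ = d·√(n/2) = 0.87 × √(48/2) = 4.2621. Critical value z_{0.025} = 1.960.
Revised power = Φ(δ − 1.960) + Φ(−δ − 1.960) = Φ(2.302) + Φ(-6.222) = 0.9893 + 0.0000 = 0.9893.

Power ≈ 0.989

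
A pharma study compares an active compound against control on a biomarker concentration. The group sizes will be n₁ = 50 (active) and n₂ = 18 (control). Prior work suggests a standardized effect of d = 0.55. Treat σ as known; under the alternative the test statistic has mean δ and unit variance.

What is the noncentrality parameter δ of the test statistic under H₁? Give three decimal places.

The noncentrality parameter scales effect size by the design's sample-size factor: δ = d / √(1/n₁ + 1/n₂) = 0.55 / √(1/50 + 1/18) = 2.0009

δ ≈ 2.001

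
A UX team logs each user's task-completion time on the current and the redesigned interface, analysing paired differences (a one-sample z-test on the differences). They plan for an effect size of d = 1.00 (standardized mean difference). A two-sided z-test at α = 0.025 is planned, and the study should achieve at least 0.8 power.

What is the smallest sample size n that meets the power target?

n = 10

For power 0.8 need Φ(δ − z_{0.0125}) = 0.8, so δ = z_{0.0125} + z_{0.20} = 2.241 + 0.842 = 3.083.
(The Φ(−δ − z_{α/2}) term is vanishingly small for δ > 0 and is dropped in the standard sample-size formula.)
δ = d·√n ⇒ n = (δ/d)² = (3.083 / 1.00)² = 9.51.
Round up to the next whole unit.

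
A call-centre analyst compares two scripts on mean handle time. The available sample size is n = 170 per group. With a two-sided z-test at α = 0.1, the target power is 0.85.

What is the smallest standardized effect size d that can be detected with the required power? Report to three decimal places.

Required noncentrality: δ = z_{0.05} + z_{0.15} = 1.645 + 1.036 = 2.681.
(Lower-tail contribution to power is negligible for δ > 0.)
δ = d·√(n/2) ⇒ d = δ/√(n/2) = 2.681/√(170/2) = 0.2908.

d ≈ 0.291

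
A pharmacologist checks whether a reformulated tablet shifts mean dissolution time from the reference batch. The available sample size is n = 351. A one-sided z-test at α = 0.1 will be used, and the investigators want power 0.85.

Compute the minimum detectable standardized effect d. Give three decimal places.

d ≈ 0.124

Required noncentrality: δ = z_{0.1} + z_{0.15} = 1.282 + 1.036 = 2.318.
δ = d·√n ⇒ d = δ/√n = 2.318/√351 = 0.1237.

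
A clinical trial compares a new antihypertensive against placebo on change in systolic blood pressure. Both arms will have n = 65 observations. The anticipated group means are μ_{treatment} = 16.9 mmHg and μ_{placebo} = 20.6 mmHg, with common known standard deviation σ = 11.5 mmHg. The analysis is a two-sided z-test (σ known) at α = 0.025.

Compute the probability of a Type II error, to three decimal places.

β ≈ 0.658

Standardized effect: d = |μ_{treatment} − μ_{placebo}| / σ = |16.9 − 20.6| / 11.5 = 0.3217
Noncentrality parameter: λ = d·√(n/2) = 0.3217 × √(65/2) = 1.8342
Two-sided α = 0.025 → critical value z_{0.0125} = 2.241.
Power = Φ(λ − 2.241) + Φ(−λ − 2.241) = Φ(-0.407) + Φ(-4.076) = 0.3419 + 0.0000 = 0.3420.
Type II error: β = 1 − power = 1 − 0.3420 = 0.6580.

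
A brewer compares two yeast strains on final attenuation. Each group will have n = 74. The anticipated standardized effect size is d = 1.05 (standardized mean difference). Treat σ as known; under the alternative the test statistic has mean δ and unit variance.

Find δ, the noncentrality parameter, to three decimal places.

δ ≈ 6.387

The noncentrality parameter scales effect size by the design's sample-size factor: δ = d·√(n/2) = 1.05 × √(74/2) = 6.3869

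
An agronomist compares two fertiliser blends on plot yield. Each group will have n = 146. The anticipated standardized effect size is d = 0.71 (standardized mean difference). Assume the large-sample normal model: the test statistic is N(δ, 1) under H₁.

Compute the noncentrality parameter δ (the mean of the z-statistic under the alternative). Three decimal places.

δ = d·√(n/2) = 0.71 × √(146/2) = 6.0662

δ ≈ 6.066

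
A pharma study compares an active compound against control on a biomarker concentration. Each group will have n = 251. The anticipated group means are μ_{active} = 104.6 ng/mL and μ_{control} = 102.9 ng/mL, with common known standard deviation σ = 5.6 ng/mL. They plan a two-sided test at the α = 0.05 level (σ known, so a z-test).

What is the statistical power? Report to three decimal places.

Power ≈ 0.925

Standardized effect: d = |μ_{active} − μ_{control}| / σ = |104.6 − 102.9| / 5.6 = 0.3036
Noncentrality parameter: δ = d·√(n/2) = 0.3036 × √(251/2) = 3.4008
Critical value for a two-sided test at α = 0.05: z_{α/2} = 1.960.
Power = Φ(δ − 1.960) + Φ(−δ − 1.960) = Φ(1.441) + Φ(-5.361) = 0.9252 + 0.0000 = 0.9252.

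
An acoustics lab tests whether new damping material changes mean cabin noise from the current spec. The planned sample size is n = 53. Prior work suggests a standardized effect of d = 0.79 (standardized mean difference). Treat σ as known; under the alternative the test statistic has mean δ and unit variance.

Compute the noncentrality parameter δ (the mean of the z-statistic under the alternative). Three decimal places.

The noncentrality parameter scales effect size by the design's sample-size factor: δ = d·√n = 0.79 × √53 = 5.7513

δ ≈ 5.751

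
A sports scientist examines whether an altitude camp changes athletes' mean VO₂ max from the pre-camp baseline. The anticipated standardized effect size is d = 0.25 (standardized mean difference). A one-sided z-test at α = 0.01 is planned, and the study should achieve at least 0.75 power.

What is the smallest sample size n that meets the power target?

n = 145

For power 0.75 need Φ(δ − z_{0.01}) = 0.75, so δ = z_{0.01} + z_{0.25} = 2.326 + 0.674 = 3.001.
δ = d·√n ⇒ n = (δ/d)² = (3.001 / 0.25)² = 144.08.
Round up to the next whole unit.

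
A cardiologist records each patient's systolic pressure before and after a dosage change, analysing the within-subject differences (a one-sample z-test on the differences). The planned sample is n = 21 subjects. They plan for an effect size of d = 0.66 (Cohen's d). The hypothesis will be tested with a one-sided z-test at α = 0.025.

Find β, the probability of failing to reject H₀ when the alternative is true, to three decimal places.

Noncentrality parameter: δ = d·√n = 0.66 × √21 = 3.0245
One-sided α = 0.025 → critical value z_{0.025} = 1.960.
Power = P(Z > 1.960 − δ) = Φ(1.065) = 0.8565.
Type II error: β = 1 − power = 1 − 0.8565 = 0.1435.

β ≈ 0.144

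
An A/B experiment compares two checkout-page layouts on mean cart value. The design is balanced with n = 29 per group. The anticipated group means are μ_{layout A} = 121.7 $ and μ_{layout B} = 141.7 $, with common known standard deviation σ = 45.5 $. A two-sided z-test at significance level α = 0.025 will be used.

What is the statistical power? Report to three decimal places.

Standardized effect: d = |μ_{layout A} − μ_{layout B}| / σ = |121.7 − 141.7| / 45.5 = 0.4396
Noncentrality parameter: δ = d·√(n/2) = 0.4396 × √(29/2) = 1.6738
Critical value for a two-sided test at α = 0.025: z_{α/2} = 2.241.
Power = Φ(δ − 2.241) + Φ(−δ − 2.241) = Φ(-0.568) + Φ(-3.915) = 0.2852 + 0.0000 = 0.2852.

Power ≈ 0.285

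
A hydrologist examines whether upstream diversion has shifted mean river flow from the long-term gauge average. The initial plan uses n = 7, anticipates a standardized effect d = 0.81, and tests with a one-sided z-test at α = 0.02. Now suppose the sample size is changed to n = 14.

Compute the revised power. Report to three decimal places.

With n = 14: δ = d·√n = 0.81 × √14 = 3.0307. Critical value z_{0.02} = 2.054.
Revised power = Φ(δ − 2.054) = Φ(0.977) = 0.8357.

Power ≈ 0.836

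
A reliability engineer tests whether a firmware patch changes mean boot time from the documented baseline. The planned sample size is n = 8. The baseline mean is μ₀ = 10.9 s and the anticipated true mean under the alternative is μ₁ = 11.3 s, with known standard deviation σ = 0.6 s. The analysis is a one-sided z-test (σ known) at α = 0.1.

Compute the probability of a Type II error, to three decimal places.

β ≈ 0.273

Standardized effect: d = |μ₁ − μ₀| / σ = |11.3 − 10.9| / 0.6 = 0.6667
Noncentrality parameter: δ = d·√n = 0.6667 × √8 = 1.8856
One-sided α = 0.1 → critical value z_{0.1} = 1.282.
Power = P(Z > 1.282 − δ) = Φ(0.604) = 0.7271.
Type II error: β = 1 − power = 1 − 0.7271 = 0.2729.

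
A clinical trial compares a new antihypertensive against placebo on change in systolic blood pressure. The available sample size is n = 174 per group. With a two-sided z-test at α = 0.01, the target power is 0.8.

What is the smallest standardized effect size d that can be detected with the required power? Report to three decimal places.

Required noncentrality: δ = z_{0.005} + z_{0.20} = 2.576 + 0.842 = 3.417.
(Lower-tail contribution to power is negligible for δ > 0.)
δ = d·√(n/2) ⇒ d = δ/√(n/2) = 3.417/√(174/2) = 0.3664.

d ≈ 0.366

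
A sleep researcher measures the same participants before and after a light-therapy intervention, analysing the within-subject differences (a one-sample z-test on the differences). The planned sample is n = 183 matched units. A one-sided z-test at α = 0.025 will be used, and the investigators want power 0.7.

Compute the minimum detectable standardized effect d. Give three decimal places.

Need Φ(δ − 1.960) = 0.7, so δ = 1.960 + 0.524 = 2.484.
δ = d·√n ⇒ d = δ/√n = 2.484/√183 = 0.1836.

d ≈ 0.184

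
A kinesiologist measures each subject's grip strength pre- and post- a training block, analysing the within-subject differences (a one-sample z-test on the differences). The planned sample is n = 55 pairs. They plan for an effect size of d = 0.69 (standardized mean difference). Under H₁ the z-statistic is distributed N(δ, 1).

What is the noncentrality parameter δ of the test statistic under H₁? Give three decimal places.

δ ≈ 5.117

δ = d·√n = 0.69 × √55 = 5.1172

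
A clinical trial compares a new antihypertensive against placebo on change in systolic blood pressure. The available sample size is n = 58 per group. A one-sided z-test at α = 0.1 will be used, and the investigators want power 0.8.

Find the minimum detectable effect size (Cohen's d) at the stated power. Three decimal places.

Required noncentrality: δ = z_{0.1} + z_{0.20} = 1.282 + 0.842 = 2.123.
δ = d·√(n/2) ⇒ d = δ/√(n/2) = 2.123/√(58/2) = 0.3943.

d ≈ 0.394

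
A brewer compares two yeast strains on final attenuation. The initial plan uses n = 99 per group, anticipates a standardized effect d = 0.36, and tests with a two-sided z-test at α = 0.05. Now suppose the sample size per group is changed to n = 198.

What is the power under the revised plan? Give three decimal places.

Power ≈ 0.948

With n = 198 per group: δ = d·√(n/2) = 0.36 × √(198/2) = 3.5820. Critical value z_{0.025} = 1.960.
Revised power = Φ(δ − 1.960) + Φ(−δ − 1.960) = Φ(1.622) + Φ(-5.542) = 0.9476 + 0.0000 = 0.9476.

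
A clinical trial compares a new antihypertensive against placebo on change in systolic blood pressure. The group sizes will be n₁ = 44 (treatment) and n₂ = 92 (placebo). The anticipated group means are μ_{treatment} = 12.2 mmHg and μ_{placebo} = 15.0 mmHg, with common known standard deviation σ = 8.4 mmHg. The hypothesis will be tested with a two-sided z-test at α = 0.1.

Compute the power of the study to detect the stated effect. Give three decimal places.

Standardized effect: d = |μ_{treatment} − μ_{placebo}| / σ = |12.2 − 15.0| / 8.4 = 0.3333
Noncentrality parameter: δ = d / √(1/n₁ + 1/n₂) = 0.3333 / √(1/44 + 1/92) = 1.8186
Critical value for a two-sided test at α = 0.1: z_{α/2} = 1.645.
Power = Φ(δ − 1.645) + Φ(−δ − 1.645) = Φ(0.174) + Φ(-3.463) = 0.5690 + 0.0003 = 0.5692.

Power ≈ 0.569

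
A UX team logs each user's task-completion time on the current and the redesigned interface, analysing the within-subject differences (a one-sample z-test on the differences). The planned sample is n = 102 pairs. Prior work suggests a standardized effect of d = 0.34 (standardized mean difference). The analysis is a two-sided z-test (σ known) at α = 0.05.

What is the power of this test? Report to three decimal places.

Power ≈ 0.930

Noncentrality parameter: δ = d·√n = 0.34 × √102 = 3.4338
Critical value for a two-sided test at α = 0.05: z_{α/2} = 1.960.
Power = Φ(δ − 1.960) + Φ(−δ − 1.960) = Φ(1.474) + Φ(-5.394) = 0.9297 + 0.0000 = 0.9297.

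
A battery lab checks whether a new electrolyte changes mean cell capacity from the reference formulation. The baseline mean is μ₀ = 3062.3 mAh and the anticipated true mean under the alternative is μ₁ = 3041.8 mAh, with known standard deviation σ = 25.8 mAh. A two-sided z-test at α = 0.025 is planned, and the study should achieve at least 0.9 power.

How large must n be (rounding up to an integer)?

n = 20

Standardized effect: d = |μ₁ − μ₀| / σ = |3041.8 − 3062.3| / 25.8 = 0.7946
For power 0.9 need Φ(δ − z_{0.0125}) = 0.9, so δ = z_{0.0125} + z_{0.10} = 2.241 + 1.282 = 3.523.
(Ignoring the negligible lower-tail rejection probability gives the usual closed-form inversion.)
δ = d·√n ⇒ n = (δ/d)² = (3.523 / 0.7946)² = 19.66.
Rounding up, n = 20.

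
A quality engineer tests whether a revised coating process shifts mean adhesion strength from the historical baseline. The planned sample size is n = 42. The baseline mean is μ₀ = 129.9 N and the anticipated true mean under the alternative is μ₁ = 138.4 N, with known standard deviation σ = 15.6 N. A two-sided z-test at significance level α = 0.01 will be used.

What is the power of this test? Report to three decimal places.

Power ≈ 0.830

Standardized effect: d = |μ₁ − μ₀| / σ = |138.4 − 129.9| / 15.6 = 0.5449
Noncentrality parameter: λ = d·√n = 0.5449 × √42 = 3.5312
Critical value for a two-sided test at α = 0.01: z_{α/2} = 2.576.
Power = Φ(λ − 2.576) + Φ(−λ − 2.576) = Φ(0.955) + Φ(-6.107) = 0.8303 + 0.0000 = 0.8303.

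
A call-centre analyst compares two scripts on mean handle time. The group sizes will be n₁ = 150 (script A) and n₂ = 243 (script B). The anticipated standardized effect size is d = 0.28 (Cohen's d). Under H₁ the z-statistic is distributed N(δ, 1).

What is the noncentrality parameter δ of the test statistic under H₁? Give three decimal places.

δ ≈ 2.697

δ = d / √(1/n₁ + 1/n₂) = 0.28 / √(1/150 + 1/243) = 2.6966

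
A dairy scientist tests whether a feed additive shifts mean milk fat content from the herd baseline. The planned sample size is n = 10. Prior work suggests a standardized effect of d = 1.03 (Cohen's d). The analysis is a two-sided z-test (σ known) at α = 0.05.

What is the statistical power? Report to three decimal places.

Noncentrality parameter: δ = d·√n = 1.03 × √10 = 3.2571
Critical value for a two-sided test at α = 0.05: z_{α/2} = 1.960.
Power = Φ(δ − 1.960) + Φ(−δ − 1.960) = Φ(1.297) + Φ(-5.217) = 0.9027 + 0.0000 = 0.9027.

Power ≈ 0.903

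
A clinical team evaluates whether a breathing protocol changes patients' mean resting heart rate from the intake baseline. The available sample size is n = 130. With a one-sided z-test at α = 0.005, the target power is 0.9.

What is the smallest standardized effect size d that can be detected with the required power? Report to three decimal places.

Required noncentrality: δ = z_{0.005} + z_{0.10} = 2.576 + 1.282 = 3.857.
δ = d·√n ⇒ d = δ/√n = 3.857/√130 = 0.3383.

d ≈ 0.338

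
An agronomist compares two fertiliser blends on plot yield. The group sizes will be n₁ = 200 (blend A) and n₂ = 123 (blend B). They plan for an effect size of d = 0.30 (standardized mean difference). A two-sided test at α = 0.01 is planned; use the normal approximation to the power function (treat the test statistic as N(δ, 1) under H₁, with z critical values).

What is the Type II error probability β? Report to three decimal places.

Noncentrality parameter: δ = d / √(1/n₁ + 1/n₂) = 0.30 / √(1/200 + 1/123) = 2.6181
Two-sided α = 0.01 → critical value z_{0.005} = 2.576.
Power = Φ(δ − 2.576) + Φ(−δ − 2.576) = Φ(0.042) + Φ(-5.194) = 0.5169 + 0.0000 = 0.5169.
Type II error: β = 1 − power = 1 − 0.5169 = 0.4831.

β ≈ 0.483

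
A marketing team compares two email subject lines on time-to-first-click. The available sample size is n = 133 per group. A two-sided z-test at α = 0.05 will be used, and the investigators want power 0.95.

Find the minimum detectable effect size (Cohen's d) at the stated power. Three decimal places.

d ≈ 0.442

Need Φ(δ − 1.960) = 0.95, so δ = 1.960 + 1.645 = 3.605.
(The second rejection-region term Φ(−δ − z_{α/2}) is negligible and dropped.)
δ = d·√(n/2) ⇒ d = δ/√(n/2) = 3.605/√(133/2) = 0.4421.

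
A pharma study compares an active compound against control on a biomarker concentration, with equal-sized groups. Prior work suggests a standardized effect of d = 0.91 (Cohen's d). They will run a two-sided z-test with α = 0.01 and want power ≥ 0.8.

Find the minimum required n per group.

n = 29 per group

For power 0.8 need Φ(δ − z_{0.005}) = 0.8, so δ = z_{0.005} + z_{0.20} = 2.576 + 0.842 = 3.417.
(The Φ(−δ − z_{α/2}) term is vanishingly small for δ > 0 and is dropped in the standard sample-size formula.)
δ = d·√(n/2) ⇒ n = 2(δ/d)² = 2 × (3.417 / 0.91)² = 28.21.
Round up to the next whole unit.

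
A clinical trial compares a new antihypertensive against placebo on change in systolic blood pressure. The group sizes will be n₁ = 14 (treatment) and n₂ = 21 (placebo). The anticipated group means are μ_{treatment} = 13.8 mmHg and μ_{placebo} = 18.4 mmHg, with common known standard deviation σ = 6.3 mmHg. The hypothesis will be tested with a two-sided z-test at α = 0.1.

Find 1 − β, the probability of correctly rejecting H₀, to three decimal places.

Standardized effect: d = |μ_{treatment} − μ_{placebo}| / σ = |13.8 − 18.4| / 6.3 = 0.7302
Noncentrality parameter: δ = d / √(1/n₁ + 1/n₂) = 0.7302 / √(1/14 + 1/21) = 2.1162
Two-sided α = 0.1 → critical value z_{0.05} = 1.645.
Power = Φ(δ − 1.645) + Φ(−δ − 1.645) = Φ(0.471) + Φ(-3.761) = 0.6813 + 0.0001 = 0.6814.

Power ≈ 0.681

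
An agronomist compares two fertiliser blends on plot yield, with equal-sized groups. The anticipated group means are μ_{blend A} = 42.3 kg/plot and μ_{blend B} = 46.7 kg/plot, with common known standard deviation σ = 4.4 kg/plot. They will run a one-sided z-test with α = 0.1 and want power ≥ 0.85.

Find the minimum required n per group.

Standardized effect: d = |μ_{blend A} − μ_{blend B}| / σ = |42.3 − 46.7| / 4.4 = 1.0000
For power 0.85 need Φ(δ − z_{0.1}) = 0.85, so δ = z_{0.1} + z_{0.15} = 1.282 + 1.036 = 2.318.
δ = d·√(n/2) ⇒ n = 2(δ/d)² = 2 × (2.318 / 1.0000)² = 10.75.
Round up to the next whole unit.

n = 11 per group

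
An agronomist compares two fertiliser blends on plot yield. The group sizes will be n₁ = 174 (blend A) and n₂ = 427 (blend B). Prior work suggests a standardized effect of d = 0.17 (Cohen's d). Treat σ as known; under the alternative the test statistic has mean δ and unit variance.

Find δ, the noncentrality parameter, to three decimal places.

δ = d / √(1/n₁ + 1/n₂) = 0.17 / √(1/174 + 1/427) = 1.8902

δ ≈ 1.890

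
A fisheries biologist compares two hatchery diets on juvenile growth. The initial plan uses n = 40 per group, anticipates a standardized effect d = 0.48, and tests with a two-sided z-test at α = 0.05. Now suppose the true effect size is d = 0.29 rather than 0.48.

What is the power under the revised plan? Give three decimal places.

Power ≈ 0.254

With d = 0.29: δ = d·√(n/2) = 0.29 × √(40/2) = 1.2969. Critical value z_{0.025} = 1.960.
Revised power = Φ(δ − 1.960) + Φ(−δ − 1.960) = Φ(-0.663) + Φ(-3.257) = 0.2537 + 0.0006 = 0.2542.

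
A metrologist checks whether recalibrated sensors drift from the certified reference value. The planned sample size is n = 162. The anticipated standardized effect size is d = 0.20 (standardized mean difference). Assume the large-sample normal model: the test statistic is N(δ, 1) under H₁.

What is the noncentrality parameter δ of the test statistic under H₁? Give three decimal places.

δ ≈ 2.546

The noncentrality parameter scales effect size by the design's sample-size factor: δ = d·√n = 0.20 × √162 = 2.5456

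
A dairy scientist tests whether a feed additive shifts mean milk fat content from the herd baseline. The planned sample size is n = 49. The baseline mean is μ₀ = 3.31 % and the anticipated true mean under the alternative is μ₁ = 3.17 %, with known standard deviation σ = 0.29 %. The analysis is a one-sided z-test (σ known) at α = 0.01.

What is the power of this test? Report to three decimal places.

Power ≈ 0.854

Standardized effect: d = |μ₁ − μ₀| / σ = |3.17 − 3.31| / 0.29 = 0.4828
Noncentrality parameter: δ = d·√n = 0.4828 × √49 = 3.3793
One-sided α = 0.01 → critical value z_{0.01} = 2.326.
Power = P(Z > 2.326 − δ) = Φ(1.053) = 0.8538.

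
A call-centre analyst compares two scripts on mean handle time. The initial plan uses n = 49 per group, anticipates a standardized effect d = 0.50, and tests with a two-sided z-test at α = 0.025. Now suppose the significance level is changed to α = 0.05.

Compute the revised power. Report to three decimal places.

Power ≈ 0.697

δ = d·√(n/2) = 0.50 × √(49/2) = 2.4749 (unchanged). New critical value: z_{0.025} = 1.960.
Revised power = Φ(δ − 1.960) + Φ(−δ − 1.960) = Φ(0.515) + Φ(-4.435) = 0.6967 + 0.0000 = 0.6967.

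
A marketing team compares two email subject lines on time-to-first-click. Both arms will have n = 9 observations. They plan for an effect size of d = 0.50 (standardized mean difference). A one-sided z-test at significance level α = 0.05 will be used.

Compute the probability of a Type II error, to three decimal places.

Noncentrality parameter: δ = d·√(n/2) = 0.50 × √(9/2) = 1.0607
Critical value for a one-sided test at α = 0.05: z_α = 1.645.
Power = Φ(δ − 1.645) = Φ(-0.584) = 0.2795.
Type II error: β = 1 − power = 1 − 0.2795 = 0.7205.

β ≈ 0.720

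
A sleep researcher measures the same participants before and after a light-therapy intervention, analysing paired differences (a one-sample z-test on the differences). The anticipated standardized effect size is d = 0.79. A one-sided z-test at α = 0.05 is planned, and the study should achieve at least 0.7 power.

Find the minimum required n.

n = 8

For power 0.7 need Φ(δ − z_{0.05}) = 0.7, so δ = z_{0.05} + z_{0.30} = 1.645 + 0.524 = 2.169.
δ = d·√n ⇒ n = (δ/d)² = (2.169 / 0.79)² = 7.54.
Round up to the next whole unit.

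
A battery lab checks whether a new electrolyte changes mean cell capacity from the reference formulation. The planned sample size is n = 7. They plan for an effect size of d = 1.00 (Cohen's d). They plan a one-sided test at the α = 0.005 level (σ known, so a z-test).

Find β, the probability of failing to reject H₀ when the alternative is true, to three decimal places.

β ≈ 0.472

Noncentrality parameter: δ = d·√n = 1.00 × √7 = 2.6458
One-sided α = 0.005 → critical value z_{0.005} = 2.576.
Power = P(Z > 2.576 − δ) = Φ(0.070) = 0.5279.
Type II error: β = 1 − power = 1 − 0.5279 = 0.4721.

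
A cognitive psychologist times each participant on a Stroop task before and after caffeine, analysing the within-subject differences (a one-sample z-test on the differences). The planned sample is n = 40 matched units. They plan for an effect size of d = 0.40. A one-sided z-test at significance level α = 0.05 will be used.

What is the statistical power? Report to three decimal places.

Power ≈ 0.812

Noncentrality parameter: δ = d·√n = 0.40 × √40 = 2.5298
One-sided α = 0.05 → critical value z_{0.05} = 1.645.
Power = P(Z > 1.645 − δ) = Φ(0.885) = 0.8119.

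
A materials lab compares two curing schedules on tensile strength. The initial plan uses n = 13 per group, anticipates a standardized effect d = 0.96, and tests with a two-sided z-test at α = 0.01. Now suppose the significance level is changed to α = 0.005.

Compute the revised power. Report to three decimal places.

δ = d·√(n/2) = 0.96 × √(13/2) = 2.4475 (unchanged). New critical value: z_{0.0025} = 2.807.
Revised power = Φ(δ − 2.807) + Φ(−δ − 2.807) = Φ(-0.360) + Φ(-5.255) = 0.3596 + 0.0000 = 0.3596.

Power ≈ 0.360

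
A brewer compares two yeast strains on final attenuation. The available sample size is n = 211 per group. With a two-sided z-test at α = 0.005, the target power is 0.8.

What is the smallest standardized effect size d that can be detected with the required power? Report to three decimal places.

d ≈ 0.355

Required noncentrality: δ = z_{0.0025} + z_{0.20} = 2.807 + 0.842 = 3.649.
(Lower-tail contribution to power is negligible for δ > 0.)
δ = d·√(n/2) ⇒ d = δ/√(n/2) = 3.649/√(211/2) = 0.3552.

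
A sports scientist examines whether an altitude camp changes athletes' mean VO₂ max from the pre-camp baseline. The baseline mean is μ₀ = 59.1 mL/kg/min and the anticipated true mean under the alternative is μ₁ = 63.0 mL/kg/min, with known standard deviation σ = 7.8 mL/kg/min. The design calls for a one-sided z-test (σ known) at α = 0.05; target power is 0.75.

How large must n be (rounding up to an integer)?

Standardized effect: d = |μ₁ − μ₀| / σ = |63.0 − 59.1| / 7.8 = 0.5000
For power 0.75 need Φ(δ − z_{0.05}) = 0.75, so δ = z_{0.05} + z_{0.25} = 1.645 + 0.674 = 2.319.
δ = d·√n ⇒ n = (δ/d)² = (2.319 / 0.5000)² = 21.52.
Rounding up, n = 22.

n = 22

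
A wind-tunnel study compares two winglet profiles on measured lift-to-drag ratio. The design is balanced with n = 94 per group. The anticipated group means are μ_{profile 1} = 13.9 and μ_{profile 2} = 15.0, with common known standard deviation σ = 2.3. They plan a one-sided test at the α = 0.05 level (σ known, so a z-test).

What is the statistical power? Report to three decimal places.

Power ≈ 0.949

Standardized effect: d = |μ_{profile 1} − μ_{profile 2}| / σ = |13.9 − 15.0| / 2.3 = 0.4783
Noncentrality parameter: δ = d·√(n/2) = 0.4783 × √(94/2) = 3.2788
One-sided α = 0.05 → critical value z_{0.05} = 1.645.
Power = Φ(δ − 1.645) = Φ(1.634) = 0.9489.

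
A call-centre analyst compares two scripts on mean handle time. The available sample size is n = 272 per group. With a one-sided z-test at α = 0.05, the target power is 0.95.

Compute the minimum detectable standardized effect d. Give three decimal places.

d ≈ 0.282

Need Φ(δ − 1.645) = 0.95, so δ = 1.645 + 1.645 = 3.290.
δ = d·√(n/2) ⇒ d = δ/√(n/2) = 3.290/√(272/2) = 0.2821.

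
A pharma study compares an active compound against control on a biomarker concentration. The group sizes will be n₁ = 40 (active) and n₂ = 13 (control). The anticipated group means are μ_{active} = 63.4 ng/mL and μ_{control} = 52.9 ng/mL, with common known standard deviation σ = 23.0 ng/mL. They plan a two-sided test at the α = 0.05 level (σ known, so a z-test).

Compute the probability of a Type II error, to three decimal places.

Standardized effect: d = |μ_{active} − μ_{control}| / σ = |63.4 − 52.9| / 23.0 = 0.4565
Noncentrality parameter: λ = d / √(1/n₁ + 1/n₂) = 0.4565 / √(1/40 + 1/13) = 1.4300
Critical value for a two-sided test at α = 0.05: z_{α/2} = 1.960.
Power = Φ(λ − 1.960) + Φ(−λ − 1.960) = Φ(-0.530) + Φ(-3.390) = 0.2981 + 0.0003 = 0.2984.
Type II error: β = 1 − power = 1 − 0.2984 = 0.7016.

β ≈ 0.702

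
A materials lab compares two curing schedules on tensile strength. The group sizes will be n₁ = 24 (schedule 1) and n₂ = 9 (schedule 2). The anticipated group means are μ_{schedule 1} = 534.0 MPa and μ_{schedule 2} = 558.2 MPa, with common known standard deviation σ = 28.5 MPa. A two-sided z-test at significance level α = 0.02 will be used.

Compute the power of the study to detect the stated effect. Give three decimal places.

Power ≈ 0.439

Standardized effect: d = |μ_{schedule 1} − μ_{schedule 2}| / σ = |534.0 − 558.2| / 28.5 = 0.8491
Noncentrality parameter: δ = d / √(1/n₁ + 1/n₂) = 0.8491 / √(1/24 + 1/9) = 2.1724
Two-sided α = 0.02 → critical value z_{0.01} = 2.326.
Power = Φ(δ − 2.326) + Φ(−δ − 2.326) = Φ(-0.154) + Φ(-4.499) = 0.4388 + 0.0000 = 0.4388.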